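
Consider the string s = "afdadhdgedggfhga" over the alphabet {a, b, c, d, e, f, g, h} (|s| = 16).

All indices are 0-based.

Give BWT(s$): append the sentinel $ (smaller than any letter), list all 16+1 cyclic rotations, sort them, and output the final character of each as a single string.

rank  rotation           last
    0  $afdadhdgedggfhga  a
    1  a$afdadhdgedggfhg  g
    2  adhdgedggfhga$afd  d
    3  afdadhdgedggfhga$  $
    4  dadhdgedggfhga$af  f
    5  dgedggfhga$afdadh  h
    6  dggfhga$afdadhdge  e
    7  dhdgedggfhga$afda  a
    8  edggfhga$afdadhdg  g
    9  fdadhdgedggfhga$a  a
   10  fhga$afdadhdgedgg  g
   11  ga$afdadhdgedggfh  h
   12  gedggfhga$afdadhd  d
   13  gfhga$afdadhdgedg  g
   14  ggfhga$afdadhdged  d
   15  hdgedggfhga$afdad  d
   16  hga$afdadhdgedggf  f

agd$fheagaghdgddf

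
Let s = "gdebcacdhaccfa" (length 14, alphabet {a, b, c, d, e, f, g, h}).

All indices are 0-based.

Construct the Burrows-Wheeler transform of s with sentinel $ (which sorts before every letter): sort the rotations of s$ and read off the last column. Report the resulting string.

rank  rotation         last
    0  $gdebcacdhaccfa  a
    1  a$gdebcacdhaccf  f
    2  accfa$gdebcacdh  h
    3  acdhaccfa$gdebc  c
    4  bcacdhaccfa$gde  e
    5  cacdhaccfa$gdeb  b
    6  ccfa$gdebcacdha  a
    7  cdhaccfa$gdebca  a
    8  cfa$gdebcacdhac  c
    9  debcacdhaccfa$g  g
   10  dhaccfa$gdebcac  c
   11  ebcacdhaccfa$gd  d
   12  fa$gdebcacdhacc  c
   13  gdebcacdhaccfa$  $
   14  haccfa$gdebcacd  d

afhcebaacgcdc$d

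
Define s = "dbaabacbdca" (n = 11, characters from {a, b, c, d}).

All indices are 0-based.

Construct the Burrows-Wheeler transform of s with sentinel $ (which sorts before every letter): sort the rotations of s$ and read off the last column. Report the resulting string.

rank  rotation      last
    0  $dbaabacbdca  a
    1  a$dbaabacbdc  c
    2  aabacbdca$db  b
    3  abacbdca$dba  a
    4  acbdca$dbaab  b
    5  baabacbdca$d  d
    6  bacbdca$dbaa  a
    7  bdca$dbaabac  c
    8  ca$dbaabacbd  d
    9  cbdca$dbaaba  a
   10  dbaabacbdca$  $
   11  dca$dbaabacb  b

acbabdacda$b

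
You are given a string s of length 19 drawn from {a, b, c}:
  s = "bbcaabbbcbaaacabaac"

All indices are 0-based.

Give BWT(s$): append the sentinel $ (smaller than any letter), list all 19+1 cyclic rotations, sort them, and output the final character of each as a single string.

rank  rotation              last
    0  $bbcaabbbcbaaacabaac  c
    1  aaacabaac$bbcaabbbcb  b
    2  aabbbcbaaacabaac$bbc  c
    3  aac$bbcaabbbcbaaacab  b
    4  aacabaac$bbcaabbbcba  a
    5  abaac$bbcaabbbcbaaac  c
    6  abbbcbaaacabaac$bbca  a
    7  ac$bbcaabbbcbaaacaba  a
    8  acabaac$bbcaabbbcbaa  a
    9  baaacabaac$bbcaabbbc  c
   10  baac$bbcaabbbcbaaaca  a
   11  bbbcbaaacabaac$bbcaa  a
   12  bbcaabbbcbaaacabaac$  $
   13  bbcbaaacabaac$bbcaab  b
   14  bcaabbbcbaaacabaac$b  b
   15  bcbaaacabaac$bbcaabb  b
   16  c$bbcaabbbcbaaacabaa  a
   17  caabbbcbaaacabaac$bb  b
   18  cabaac$bbcaabbbcbaaa  a
   19  cbaaacabaac$bbcaabbb  b

cbcbacaaacaa$bbbabab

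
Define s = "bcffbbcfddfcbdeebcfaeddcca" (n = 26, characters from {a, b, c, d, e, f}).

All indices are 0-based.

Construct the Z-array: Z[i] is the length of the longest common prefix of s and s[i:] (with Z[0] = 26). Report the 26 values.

Z[0]=26
i=1: i≥r, start 0; Z[1]=0
i=2: i≥r, start 0; Z[2]=0
i=3: i≥r, start 0; Z[3]=0
i=4: i≥r, start 0; Z[4]=1 scan→box=[4,5)
i=5: i≥r, start 0; Z[5]=3 scan→box=[5,8)
i=6: min(r-i=2, Z[1]=0)=0; Z[6]=0
i=7: min(r-i=1, Z[2]=0)=0; Z[7]=0
i=8: i≥r, start 0; Z[8]=0
i=9: i≥r, start 0; Z[9]=0
i=10: i≥r, start 0; Z[10]=0
i=11: i≥r, start 0; Z[11]=0
i=12: i≥r, start 0; Z[12]=1 scan→box=[12,13)
i=13: i≥r, start 0; Z[13]=0
i=14: i≥r, start 0; Z[14]=0
i=15: i≥r, start 0; Z[15]=0
i=16: i≥r, start 0; Z[16]=3 scan→box=[16,19)
i=17: min(r-i=2, Z[1]=0)=0; Z[17]=0
i=18: min(r-i=1, Z[2]=0)=0; Z[18]=0
i=19: i≥r, start 0; Z[19]=0
i=20: i≥r, start 0; Z[20]=0
i=21: i≥r, start 0; Z[21]=0
i=22: i≥r, start 0; Z[22]=0
i=23: i≥r, start 0; Z[23]=0
i=24: i≥r, start 0; Z[24]=0
i=25: i≥r, start 0; Z[25]=0

[26, 0, 0, 0, 1, 3, 0, 0, 0, 0, 0, 0, 1, 0, 0, 0, 3, 0, 0, 0, 0, 0, 0, 0, 0, 0]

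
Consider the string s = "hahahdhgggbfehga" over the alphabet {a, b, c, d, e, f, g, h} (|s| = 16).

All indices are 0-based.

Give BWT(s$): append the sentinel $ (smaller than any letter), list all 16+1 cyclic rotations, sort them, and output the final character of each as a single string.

rank  rotation           last
    0  $hahahdhgggbfehga  a
    1  a$hahahdhgggbfehg  g
    2  ahahdhgggbfehga$h  h
    3  ahdhgggbfehga$hah  h
    4  bfehga$hahahdhggg  g
    5  dhgggbfehga$hahah  h
    6  ehga$hahahdhgggbf  f
    7  fehga$hahahdhgggb  b
    8  ga$hahahdhgggbfeh  h
    9  gbfehga$hahahdhgg  g
   10  ggbfehga$hahahdhg  g
   11  gggbfehga$hahahdh  h
   12  hahahdhgggbfehga$  $
   13  hahdhgggbfehga$ha  a
   14  hdhgggbfehga$haha  a
   15  hga$hahahdhgggbfe  e
   16  hgggbfehga$hahahd  d

aghhghfbhggh$aaed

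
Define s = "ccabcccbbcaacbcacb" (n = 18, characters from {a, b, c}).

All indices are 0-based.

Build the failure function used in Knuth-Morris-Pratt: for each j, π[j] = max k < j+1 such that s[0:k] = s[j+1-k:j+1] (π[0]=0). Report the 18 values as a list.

[0, 1, 0, 0, 1, 2, 2, 0, 0, 1, 0, 0, 1, 0, 1, 0, 1, 0]

π[0] = 0
j=1 s[j]='c': π[1]=1 (border 'c')
j=2 s[j]='a': k: 1→0; π[2]=0 (border '')
j=3 s[j]='b': π[3]=0 (border '')
j=4 s[j]='c': π[4]=1 (border 'c')
j=5 s[j]='c': π[5]=2 (border 'cc')
j=6 s[j]='c': k: 2→1; π[6]=2 (border 'cc')
j=7 s[j]='b': k: 2→1→0; π[7]=0 (border '')
j=8 s[j]='b': π[8]=0 (border '')
j=9 s[j]='c': π[9]=1 (border 'c')
j=10 s[j]='a': k: 1→0; π[10]=0 (border '')
j=11 s[j]='a': π[11]=0 (border '')
j=12 s[j]='c': π[12]=1 (border 'c')
j=13 s[j]='b': k: 1→0; π[13]=0 (border '')
j=14 s[j]='c': π[14]=1 (border 'c')
j=15 s[j]='a': k: 1→0; π[15]=0 (border '')
j=16 s[j]='c': π[16]=1 (border 'c')
j=17 s[j]='b': k: 1→0; π[17]=0 (border '')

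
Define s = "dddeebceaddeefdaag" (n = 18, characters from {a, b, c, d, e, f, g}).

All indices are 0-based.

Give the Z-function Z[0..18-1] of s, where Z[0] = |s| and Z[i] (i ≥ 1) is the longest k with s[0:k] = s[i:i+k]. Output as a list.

[18, 2, 1, 0, 0, 0, 0, 0, 0, 2, 1, 0, 0, 0, 1, 0, 0, 0]

Z[0]=18
i=1: i≥r, start 0; Z[1]=2 scan→box=[1,3)
i=2: min(r-i=1, Z[1]=2)=1; Z[2]=1
i=3: i≥r, start 0; Z[3]=0
i=4: i≥r, start 0; Z[4]=0
i=5: i≥r, start 0; Z[5]=0
i=6: i≥r, start 0; Z[6]=0
i=7: i≥r, start 0; Z[7]=0
i=8: i≥r, start 0; Z[8]=0
i=9: i≥r, start 0; Z[9]=2 scan→box=[9,11)
i=10: min(r-i=1, Z[1]=2)=1; Z[10]=1
i=11: i≥r, start 0; Z[11]=0
i=12: i≥r, start 0; Z[12]=0
i=13: i≥r, start 0; Z[13]=0
i=14: i≥r, start 0; Z[14]=1 scan→box=[14,15)
i=15: i≥r, start 0; Z[15]=0
i=16: i≥r, start 0; Z[16]=0
i=17: i≥r, start 0; Z[17]=0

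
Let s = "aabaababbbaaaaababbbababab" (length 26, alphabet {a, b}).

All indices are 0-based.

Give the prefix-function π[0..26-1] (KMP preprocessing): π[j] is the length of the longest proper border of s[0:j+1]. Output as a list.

[0, 1, 0, 1, 2, 3, 4, 0, 0, 0, 1, 2, 2, 2, 2, 3, 4, 0, 0, 0, 1, 0, 1, 0, 1, 0]

π[0] = 0
j=1 s[j]='a': π[1]=1 (border 'a')
j=2 s[j]='b': k: 1→0; π[2]=0 (border '')
j=3 s[j]='a': π[3]=1 (border 'a')
j=4 s[j]='a': π[4]=2 (border 'aa')
j=5 s[j]='b': π[5]=3 (border 'aab')
j=6 s[j]='a': π[6]=4 (border 'aaba')
j=7 s[j]='b': k: 4→1→0; π[7]=0 (border '')
j=8 s[j]='b': π[8]=0 (border '')
j=9 s[j]='b': π[9]=0 (border '')
j=10 s[j]='a': π[10]=1 (border 'a')
j=11 s[j]='a': π[11]=2 (border 'aa')
j=12 s[j]='a': k: 2→1; π[12]=2 (border 'aa')
j=13 s[j]='a': k: 2→1; π[13]=2 (border 'aa')
j=14 s[j]='a': k: 2→1; π[14]=2 (border 'aa')
j=15 s[j]='b': π[15]=3 (border 'aab')
j=16 s[j]='a': π[16]=4 (border 'aaba')
j=17 s[j]='b': k: 4→1→0; π[17]=0 (border '')
j=18 s[j]='b': π[18]=0 (border '')
j=19 s[j]='b': π[19]=0 (border '')
j=20 s[j]='a': π[20]=1 (border 'a')
j=21 s[j]='b': k: 1→0; π[21]=0 (border '')
j=22 s[j]='a': π[22]=1 (border 'a')
j=23 s[j]='b': k: 1→0; π[23]=0 (border '')
j=24 s[j]='a': π[24]=1 (border 'a')
j=25 s[j]='b': k: 1→0; π[25]=0 (border '')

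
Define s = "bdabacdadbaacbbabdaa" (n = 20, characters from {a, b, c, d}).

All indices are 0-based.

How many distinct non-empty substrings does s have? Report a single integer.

185

rank | idx | suffix
   0 |  19 | a
   1 |  18 | aa
   2 |  10 | aacbbabdaa
   3 |   2 | abacdadbaacbbabdaa
   4 |  15 | abdaa
   5 |  11 | acbbabdaa
   6 |   4 | acdadbaacbbabdaa
   7 |   7 | adbaacbbabdaa
   8 |   9 | baacbbabdaa
   9 |  14 | babdaa
  10 |   3 | bacdadbaacbbabdaa
  11 |  13 | bbabdaa
  12 |  16 | bdaa
  13 |   0 | bdabacdadbaacbbabdaa
  14 |  12 | cbbabdaa
  15 |   5 | cdadbaacbbabdaa
  16 |  17 | daa
  17 |   1 | dabacdadbaacbbabdaa
  18 |   6 | dadbaacbbabdaa
  19 |   8 | dbaacbbabdaa

SA = [19, 18, 10, 2, 15, 11, 4, 7, 9, 14, 3, 13, 16, 0, 12, 5, 17, 1, 6, 8]
[i] adj suffixes → lcp
  [1] 19/18 → 1 ('a')
  [2] 18/10 → 2 ('aa')
  [3] 10/2 → 1 ('a')
  [4] 2/15 → 2 ('ab')
  [5] 15/11 → 1 ('a')
  [6] 11/4 → 2 ('ac')
  [7] 4/7 → 1 ('a')
  [8] 7/9 → 0 ('')
  [9] 9/14 → 2 ('ba')
  [10] 14/3 → 2 ('ba')
  [11] 3/13 → 1 ('b')
  [12] 13/16 → 1 ('b')
  [13] 16/0 → 3 ('bda')
  [14] 0/12 → 0 ('')
  [15] 12/5 → 1 ('c')
  [16] 5/17 → 0 ('')
  [17] 17/1 → 2 ('da')
  [18] 1/6 → 2 ('da')
  [19] 6/8 → 1 ('d')

n(n+1)/2 = 20·21/2 = 210
Σ LCP = 0 + 1 + 2 + 1 + 2 + 1 + 2 + 1 + 0 + 2 + 2 + 1 + 1 + 3 + 0 + 1 + 0 + 2 + 2 + 1 = 25
distinct = 210 − 25 = 185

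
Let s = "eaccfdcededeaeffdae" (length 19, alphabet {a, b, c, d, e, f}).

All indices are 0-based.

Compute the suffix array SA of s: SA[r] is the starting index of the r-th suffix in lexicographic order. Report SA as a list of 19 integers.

rank | idx | suffix
   0 |   1 | accfdcededeaeffdae
   1 |  17 | ae
   2 |  12 | aeffdae
   3 |   2 | ccfdcededeaeffdae
   4 |   6 | cededeaeffdae
   5 |   3 | cfdcededeaeffdae
   6 |  16 | dae
   7 |   5 | dcededeaeffdae
   8 |  10 | deaeffdae
   9 |   8 | dedeaeffdae
  10 |  18 | e
  11 |   0 | eaccfdcededeaeffdae
  12 |  11 | eaeffdae
  13 |   9 | edeaeffdae
  14 |   7 | ededeaeffdae
  15 |  13 | effdae
  16 |  15 | fdae
  17 |   4 | fdcededeaeffdae
  18 |  14 | ffdae

[1, 17, 12, 2, 6, 3, 16, 5, 10, 8, 18, 0, 11, 9, 7, 13, 15, 4, 14]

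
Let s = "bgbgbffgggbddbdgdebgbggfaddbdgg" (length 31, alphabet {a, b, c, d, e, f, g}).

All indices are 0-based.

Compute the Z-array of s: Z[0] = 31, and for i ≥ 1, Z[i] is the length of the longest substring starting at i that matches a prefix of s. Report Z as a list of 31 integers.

Z[0]=31
i=1: outside box; Z[1]=0
i=2: outside box; Z[2]=3 extend→box=[2,5)
i=3: min(r-i=2, Z[1]=0)=0; Z[3]=0
i=4: min(r-i=1, Z[2]=3)=1; Z[4]=1
i=5: outside box; Z[5]=0
i=6: outside box; Z[6]=0
i=7: outside box; Z[7]=0
i=8: outside box; Z[8]=0
i=9: outside box; Z[9]=0
i=10: outside box; Z[10]=1 extend→box=[10,11)
i=11: outside box; Z[11]=0
i=12: outside box; Z[12]=0
i=13: outside box; Z[13]=1 extend→box=[13,14)
i=14: outside box; Z[14]=0
i=15: outside box; Z[15]=0
i=16: outside box; Z[16]=0
i=17: outside box; Z[17]=0
i=18: outside box; Z[18]=4 extend→box=[18,22)
i=19: min(r-i=3, Z[1]=0)=0; Z[19]=0
i=20: min(r-i=2, Z[2]=3)=2; Z[20]=2
i=21: min(r-i=1, Z[3]=0)=0; Z[21]=0
i=22: outside box; Z[22]=0
i=23: outside box; Z[23]=0
i=24: outside box; Z[24]=0
i=25: outside box; Z[25]=0
i=26: outside box; Z[26]=0
i=27: outside box; Z[27]=1 extend→box=[27,28)
i=28: outside box; Z[28]=0
i=29: outside box; Z[29]=0
i=30: outside box; Z[30]=0

[31, 0, 3, 0, 1, 0, 0, 0, 0, 0, 1, 0, 0, 1, 0, 0, 0, 0, 4, 0, 2, 0, 0, 0, 0, 0, 0, 1, 0, 0, 0]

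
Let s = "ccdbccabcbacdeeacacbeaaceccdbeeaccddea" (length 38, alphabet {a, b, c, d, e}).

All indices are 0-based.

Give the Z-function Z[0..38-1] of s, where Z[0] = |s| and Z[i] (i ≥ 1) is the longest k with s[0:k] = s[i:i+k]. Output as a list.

Z[0]=38
i=1: fresh scan; Z[1]=1 extend→box=[1,2)
i=2: fresh scan; Z[2]=0
i=3: fresh scan; Z[3]=0
i=4: fresh scan; Z[4]=2 extend→box=[4,6)
i=5: min(r-i=1, Z[1]=1)=1; Z[5]=1
i=6: fresh scan; Z[6]=0
i=7: fresh scan; Z[7]=0
i=8: fresh scan; Z[8]=1 extend→box=[8,9)
i=9: fresh scan; Z[9]=0
i=10: fresh scan; Z[10]=0
i=11: fresh scan; Z[11]=1 extend→box=[11,12)
i=12: fresh scan; Z[12]=0
i=13: fresh scan; Z[13]=0
i=14: fresh scan; Z[14]=0
i=15: fresh scan; Z[15]=0
i=16: fresh scan; Z[16]=1 extend→box=[16,17)
i=17: fresh scan; Z[17]=0
i=18: fresh scan; Z[18]=1 extend→box=[18,19)
i=19: fresh scan; Z[19]=0
i=20: fresh scan; Z[20]=0
i=21: fresh scan; Z[21]=0
i=22: fresh scan; Z[22]=0
i=23: fresh scan; Z[23]=1 extend→box=[23,24)
i=24: fresh scan; Z[24]=0
i=25: fresh scan; Z[25]=4 extend→box=[25,29)
i=26: min(r-i=3, Z[1]=1)=1; Z[26]=1
i=27: min(r-i=2, Z[2]=0)=0; Z[27]=0
i=28: min(r-i=1, Z[3]=0)=0; Z[28]=0
i=29: fresh scan; Z[29]=0
i=30: fresh scan; Z[30]=0
i=31: fresh scan; Z[31]=0
i=32: fresh scan; Z[32]=3 extend→box=[32,35)
i=33: min(r-i=2, Z[1]=1)=1; Z[33]=1
i=34: min(r-i=1, Z[2]=0)=0; Z[34]=0
i=35: fresh scan; Z[35]=0
i=36: fresh scan; Z[36]=0
i=37: fresh scan; Z[37]=0

[38, 1, 0, 0, 2, 1, 0, 0, 1, 0, 0, 1, 0, 0, 0, 0, 1, 0, 1, 0, 0, 0, 0, 1, 0, 4, 1, 0, 0, 0, 0, 0, 3, 1, 0, 0, 0, 0]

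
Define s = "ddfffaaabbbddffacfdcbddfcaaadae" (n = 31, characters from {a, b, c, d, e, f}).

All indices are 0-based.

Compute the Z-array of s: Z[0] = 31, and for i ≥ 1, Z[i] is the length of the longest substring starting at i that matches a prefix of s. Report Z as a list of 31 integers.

Z[0]=31
i=1: i≥r, start 0; Z[1]=1 grow→box=[1,2)
i=2: i≥r, start 0; Z[2]=0
i=3: i≥r, start 0; Z[3]=0
i=4: i≥r, start 0; Z[4]=0
i=5: i≥r, start 0; Z[5]=0
i=6: i≥r, start 0; Z[6]=0
i=7: i≥r, start 0; Z[7]=0
i=8: i≥r, start 0; Z[8]=0
i=9: i≥r, start 0; Z[9]=0
i=10: i≥r, start 0; Z[10]=0
i=11: i≥r, start 0; Z[11]=4 grow→box=[11,15)
i=12: min(r-i=3, Z[1]=1)=1; Z[12]=1
i=13: min(r-i=2, Z[2]=0)=0; Z[13]=0
i=14: min(r-i=1, Z[3]=0)=0; Z[14]=0
i=15: i≥r, start 0; Z[15]=0
i=16: i≥r, start 0; Z[16]=0
i=17: i≥r, start 0; Z[17]=0
i=18: i≥r, start 0; Z[18]=1 grow→box=[18,19)
i=19: i≥r, start 0; Z[19]=0
i=20: i≥r, start 0; Z[20]=0
i=21: i≥r, start 0; Z[21]=3 grow→box=[21,24)
i=22: min(r-i=2, Z[1]=1)=1; Z[22]=1
i=23: min(r-i=1, Z[2]=0)=0; Z[23]=0
i=24: i≥r, start 0; Z[24]=0
i=25: i≥r, start 0; Z[25]=0
i=26: i≥r, start 0; Z[26]=0
i=27: i≥r, start 0; Z[27]=0
i=28: i≥r, start 0; Z[28]=1 grow→box=[28,29)
i=29: i≥r, start 0; Z[29]=0
i=30: i≥r, start 0; Z[30]=0

[31, 1, 0, 0, 0, 0, 0, 0, 0, 0, 0, 4, 1, 0, 0, 0, 0, 0, 1, 0, 0, 3, 1, 0, 0, 0, 0, 0, 1, 0, 0]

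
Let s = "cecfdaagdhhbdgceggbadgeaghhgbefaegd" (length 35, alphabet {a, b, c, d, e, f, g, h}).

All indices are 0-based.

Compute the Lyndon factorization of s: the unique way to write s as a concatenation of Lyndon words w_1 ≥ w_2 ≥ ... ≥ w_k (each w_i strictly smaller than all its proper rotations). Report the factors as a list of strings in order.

["cecfd", "aagdhhbdgceggbadgeaghhgbefaegd"]

emit factor 1: 'cecfd' (i=0, period=5)
emit factor 2: 'aagdhhbdgceggbadgeaghhgbefaegd' (i=5, period=30)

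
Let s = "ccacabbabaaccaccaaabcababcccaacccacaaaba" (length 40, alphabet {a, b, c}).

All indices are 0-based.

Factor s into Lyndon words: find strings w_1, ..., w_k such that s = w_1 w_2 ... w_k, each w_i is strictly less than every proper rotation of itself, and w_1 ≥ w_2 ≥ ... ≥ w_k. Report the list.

emit factor 1: 'c' (i=0, period=1)
emit factor 2: 'c' (i=1, period=1)
emit factor 3: 'ac' (i=2, period=2)
emit factor 4: 'abb' (i=4, period=3)
emit factor 5: 'ab' (i=7, period=2)
emit factor 6: 'aaccacc' (i=9, period=7)
emit factor 7: 'aaabcababcccaacccac' (i=16, period=19)
emit factor 8: 'aaab' (i=35, period=4)
emit factor 9: 'a' (i=39, period=1)

["c", "c", "ac", "abb", "ab", "aaccacc", "aaabcababcccaacccac", "aaab", "a"]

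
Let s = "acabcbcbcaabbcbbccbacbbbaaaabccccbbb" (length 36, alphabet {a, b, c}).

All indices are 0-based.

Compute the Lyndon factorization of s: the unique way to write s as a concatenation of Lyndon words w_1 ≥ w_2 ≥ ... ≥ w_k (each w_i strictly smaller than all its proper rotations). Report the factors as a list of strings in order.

emit factor 1: 'ac' (i=0, period=2)
emit factor 2: 'abcbcbc' (i=2, period=7)
emit factor 3: 'aabbcbbccbacbbb' (i=9, period=15)
emit factor 4: 'aaaabccccbbb' (i=24, period=12)

["ac", "abcbcbc", "aabbcbbccbacbbb", "aaaabccccbbb"]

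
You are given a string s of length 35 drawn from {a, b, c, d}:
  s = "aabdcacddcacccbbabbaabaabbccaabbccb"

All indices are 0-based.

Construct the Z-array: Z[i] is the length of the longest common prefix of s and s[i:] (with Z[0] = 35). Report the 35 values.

Z[0]=35
i=1: outside box; Z[1]=1 scan→box=[1,2)
i=2: outside box; Z[2]=0
i=3: outside box; Z[3]=0
i=4: outside box; Z[4]=0
i=5: outside box; Z[5]=1 scan→box=[5,6)
i=6: outside box; Z[6]=0
i=7: outside box; Z[7]=0
i=8: outside box; Z[8]=0
i=9: outside box; Z[9]=0
i=10: outside box; Z[10]=1 scan→box=[10,11)
i=11: outside box; Z[11]=0
i=12: outside box; Z[12]=0
i=13: outside box; Z[13]=0
i=14: outside box; Z[14]=0
i=15: outside box; Z[15]=0
i=16: outside box; Z[16]=1 scan→box=[16,17)
i=17: outside box; Z[17]=0
i=18: outside box; Z[18]=0
i=19: outside box; Z[19]=3 scan→box=[19,22)
i=20: min(r-i=2, Z[1]=1)=1; Z[20]=1
i=21: min(r-i=1, Z[2]=0)=0; Z[21]=0
i=22: outside box; Z[22]=3 scan→box=[22,25)
i=23: min(r-i=2, Z[1]=1)=1; Z[23]=1
i=24: min(r-i=1, Z[2]=0)=0; Z[24]=0
i=25: outside box; Z[25]=0
i=26: outside box; Z[26]=0
i=27: outside box; Z[27]=0
i=28: outside box; Z[28]=3 scan→box=[28,31)
i=29: min(r-i=2, Z[1]=1)=1; Z[29]=1
i=30: min(r-i=1, Z[2]=0)=0; Z[30]=0
i=31: outside box; Z[31]=0
i=32: outside box; Z[32]=0
i=33: outside box; Z[33]=0
i=34: outside box; Z[34]=0

[35, 1, 0, 0, 0, 1, 0, 0, 0, 0, 1, 0, 0, 0, 0, 0, 1, 0, 0, 3, 1, 0, 3, 1, 0, 0, 0, 0, 3, 1, 0, 0, 0, 0, 0]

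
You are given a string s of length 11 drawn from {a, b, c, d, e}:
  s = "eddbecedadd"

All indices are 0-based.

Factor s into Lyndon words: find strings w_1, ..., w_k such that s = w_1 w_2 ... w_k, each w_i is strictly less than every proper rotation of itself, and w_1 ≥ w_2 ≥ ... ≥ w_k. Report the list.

["e", "d", "d", "beced", "add"]

emit factor 1: 'e' (i=0, period=1)
emit factor 2: 'd' (i=1, period=1)
emit factor 3: 'd' (i=2, period=1)
emit factor 4: 'beced' (i=3, period=5)
emit factor 5: 'add' (i=8, period=3)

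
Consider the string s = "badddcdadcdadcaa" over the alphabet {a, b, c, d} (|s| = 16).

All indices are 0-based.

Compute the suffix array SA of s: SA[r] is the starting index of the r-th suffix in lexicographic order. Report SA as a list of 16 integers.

[15, 14, 11, 7, 1, 0, 13, 9, 5, 10, 6, 12, 8, 4, 3, 2]

rank→(start, suffix):
  0 → (15, 'a')
  1 → (14, 'aa')
  2 → (11, 'adcaa')
  3 → (7, 'adcdadcaa')
  4 → (1, 'adddcdadcdadcaa')
  5 → (0, 'badddcdadcdadcaa')
  6 → (13, 'caa')
  7 → (9, 'cdadcaa')
  8 → (5, 'cdadcdadcaa')
  9 → (10, 'dadcaa')
  10 → (6, 'dadcdadcaa')
  11 → (12, 'dcaa')
  12 → (8, 'dcdadcaa')
  13 → (4, 'dcdadcdadcaa')
  14 → (3, 'ddcdadcdadcaa')
  15 → (2, 'dddcdadcdadcaa')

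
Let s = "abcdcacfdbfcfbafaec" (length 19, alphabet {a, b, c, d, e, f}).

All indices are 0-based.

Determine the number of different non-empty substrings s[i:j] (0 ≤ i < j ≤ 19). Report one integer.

sorted suffixes:
  #0 SA[0]=0  'abcdcacfdbfcfbafaec'
  #1 SA[1]=5  'acfdbfcfbafaec'
  #2 SA[2]=16  'aec'
  #3 SA[3]=14  'afaec'
  #4 SA[4]=13  'bafaec'
  #5 SA[5]=1  'bcdcacfdbfcfbafaec'
  #6 SA[6]=9  'bfcfbafaec'
  #7 SA[7]=18  'c'
  #8 SA[8]=4  'cacfdbfcfbafaec'
  #9 SA[9]=2  'cdcacfdbfcfbafaec'
  #10 SA[10]=11  'cfbafaec'
  #11 SA[11]=6  'cfdbfcfbafaec'
  #12 SA[12]=8  'dbfcfbafaec'
  #13 SA[13]=3  'dcacfdbfcfbafaec'
  #14 SA[14]=17  'ec'
  #15 SA[15]=15  'faec'
  #16 SA[16]=12  'fbafaec'
  #17 SA[17]=10  'fcfbafaec'
  #18 SA[18]=7  'fdbfcfbafaec'

SA = [0, 5, 16, 14, 13, 1, 9, 18, 4, 2, 11, 6, 8, 3, 17, 15, 12, 10, 7]
i: (SA[i-1],SA[i]) lcp shared
  1: (0,5) 1 'a'
  2: (5,16) 1 'a'
  3: (16,14) 1 'a'
  4: (14,13) 0 ''
  5: (13,1) 1 'b'
  6: (1,9) 1 'b'
  7: (9,18) 0 ''
  8: (18,4) 1 'c'
  9: (4,2) 1 'c'
  10: (2,11) 1 'c'
  11: (11,6) 2 'cf'
  12: (6,8) 0 ''
  13: (8,3) 1 'd'
  14: (3,17) 0 ''
  15: (17,15) 0 ''
  16: (15,12) 1 'f'
  17: (12,10) 1 'f'
  18: (10,7) 1 'f'

n(n+1)/2 = 19·20/2 = 190
Σ LCP = 0 + 1 + 1 + 1 + 0 + 1 + 1 + 0 + 1 + 1 + 1 + 2 + 0 + 1 + 0 + 0 + 1 + 1 + 1 = 14
distinct = 190 − 14 = 176

176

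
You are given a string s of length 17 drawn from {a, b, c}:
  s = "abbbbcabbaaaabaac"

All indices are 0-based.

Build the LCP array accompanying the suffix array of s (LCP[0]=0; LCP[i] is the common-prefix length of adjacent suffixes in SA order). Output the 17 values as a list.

sorted suffixes:
  #0 SA[0]=9  'aaaabaac'
  #1 SA[1]=10  'aaabaac'
  #2 SA[2]=11  'aabaac'
  #3 SA[3]=14  'aac'
  #4 SA[4]=12  'abaac'
  #5 SA[5]=6  'abbaaaabaac'
  #6 SA[6]=0  'abbbbcabbaaaabaac'
  #7 SA[7]=15  'ac'
  #8 SA[8]=8  'baaaabaac'
  #9 SA[9]=13  'baac'
  #10 SA[10]=7  'bbaaaabaac'
  #11 SA[11]=1  'bbbbcabbaaaabaac'
  #12 SA[12]=2  'bbbcabbaaaabaac'
  #13 SA[13]=3  'bbcabbaaaabaac'
  #14 SA[14]=4  'bcabbaaaabaac'
  #15 SA[15]=16  'c'
  #16 SA[16]=5  'cabbaaaabaac'

SA = [9, 10, 11, 14, 12, 6, 0, 15, 8, 13, 7, 1, 2, 3, 4, 16, 5]
[i] adj suffixes → lcp
  [1] 9/10 → 3 ('aaa')
  [2] 10/11 → 2 ('aa')
  [3] 11/14 → 2 ('aa')
  [4] 14/12 → 1 ('a')
  [5] 12/6 → 2 ('ab')
  [6] 6/0 → 3 ('abb')
  [7] 0/15 → 1 ('a')
  [8] 15/8 → 0 ('')
  [9] 8/13 → 3 ('baa')
  [10] 13/7 → 1 ('b')
  [11] 7/1 → 2 ('bb')
  [12] 1/2 → 3 ('bbb')
  [13] 2/3 → 2 ('bb')
  [14] 3/4 → 1 ('b')
  [15] 4/16 → 0 ('')
  [16] 16/5 → 1 ('c')

[0, 3, 2, 2, 1, 2, 3, 1, 0, 3, 1, 2, 3, 2, 1, 0, 1]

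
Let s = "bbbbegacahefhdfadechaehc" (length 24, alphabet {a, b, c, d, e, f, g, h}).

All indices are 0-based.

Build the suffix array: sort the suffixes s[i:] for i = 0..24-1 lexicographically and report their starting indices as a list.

rank | idx | suffix
   0 |   6 | acahefhdfadechaehc
   1 |  15 | adechaehc
   2 |  20 | aehc
   3 |   8 | ahefhdfadechaehc
   4 |   0 | bbbbegacahefhdfadechaehc
   5 |   1 | bbbegacahefhdfadechaehc
   6 |   2 | bbegacahefhdfadechaehc
   7 |   3 | begacahefhdfadechaehc
   8 |  23 | c
   9 |   7 | cahefhdfadechaehc
  10 |  18 | chaehc
  11 |  16 | dechaehc
  12 |  13 | dfadechaehc
  13 |  17 | echaehc
  14 |  10 | efhdfadechaehc
  15 |   4 | egacahefhdfadechaehc
  16 |  21 | ehc
  17 |  14 | fadechaehc
  18 |  11 | fhdfadechaehc
  19 |   5 | gacahefhdfadechaehc
  20 |  19 | haehc
  21 |  22 | hc
  22 |  12 | hdfadechaehc
  23 |   9 | hefhdfadechaehc

[6, 15, 20, 8, 0, 1, 2, 3, 23, 7, 18, 16, 13, 17, 10, 4, 21, 14, 11, 5, 19, 22, 12, 9]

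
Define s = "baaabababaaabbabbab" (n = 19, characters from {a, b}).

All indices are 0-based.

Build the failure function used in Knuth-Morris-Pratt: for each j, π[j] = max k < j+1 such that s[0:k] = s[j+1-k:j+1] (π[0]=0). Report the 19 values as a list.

[0, 0, 0, 0, 1, 2, 1, 2, 1, 2, 3, 4, 5, 1, 2, 1, 1, 2, 1]

π[0] = 0
j=1 s[j]='a': π[1]=0 (border '')
j=2 s[j]='a': π[2]=0 (border '')
j=3 s[j]='a': π[3]=0 (border '')
j=4 s[j]='b': π[4]=1 (border 'b')
j=5 s[j]='a': π[5]=2 (border 'ba')
j=6 s[j]='b': k: 2→0; π[6]=1 (border 'b')
j=7 s[j]='a': π[7]=2 (border 'ba')
j=8 s[j]='b': k: 2→0; π[8]=1 (border 'b')
j=9 s[j]='a': π[9]=2 (border 'ba')
j=10 s[j]='a': π[10]=3 (border 'baa')
j=11 s[j]='a': π[11]=4 (border 'baaa')
j=12 s[j]='b': π[12]=5 (border 'baaab')
j=13 s[j]='b': k: 5→1→0; π[13]=1 (border 'b')
j=14 s[j]='a': π[14]=2 (border 'ba')
j=15 s[j]='b': k: 2→0; π[15]=1 (border 'b')
j=16 s[j]='b': k: 1→0; π[16]=1 (border 'b')
j=17 s[j]='a': π[17]=2 (border 'ba')
j=18 s[j]='b': k: 2→0; π[18]=1 (border 'b')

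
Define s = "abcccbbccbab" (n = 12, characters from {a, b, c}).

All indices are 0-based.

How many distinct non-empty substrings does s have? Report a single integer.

rank→(start, suffix):
  0 → (10, 'ab')
  1 → (0, 'abcccbbccbab')
  2 → (11, 'b')
  3 → (9, 'bab')
  4 → (5, 'bbccbab')
  5 → (6, 'bccbab')
  6 → (1, 'bcccbbccbab')
  7 → (8, 'cbab')
  8 → (4, 'cbbccbab')
  9 → (7, 'ccbab')
  10 → (3, 'ccbbccbab')
  11 → (2, 'cccbbccbab')

SA = [10, 0, 11, 9, 5, 6, 1, 8, 4, 7, 3, 2]
i: (SA[i-1],SA[i]) lcp shared
  1: (10,0) 2 'ab'
  2: (0,11) 0 ''
  3: (11,9) 1 'b'
  4: (9,5) 1 'b'
  5: (5,6) 1 'b'
  6: (6,1) 3 'bcc'
  7: (1,8) 0 ''
  8: (8,4) 2 'cb'
  9: (4,7) 1 'c'
  10: (7,3) 3 'ccb'
  11: (3,2) 2 'cc'

n(n+1)/2 = 12·13/2 = 78
Σ LCP = 0 + 2 + 0 + 1 + 1 + 1 + 3 + 0 + 2 + 1 + 3 + 2 = 16
distinct = 78 − 16 = 62

62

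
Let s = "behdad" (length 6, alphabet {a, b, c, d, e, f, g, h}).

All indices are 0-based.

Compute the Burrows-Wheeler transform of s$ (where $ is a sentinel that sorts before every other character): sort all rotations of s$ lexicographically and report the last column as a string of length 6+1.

rank  rotation last
    0  $behdad  d
    1  ad$behd  d
    2  behdad$  $
    3  d$behda  a
    4  dad$beh  h
    5  ehdad$b  b
    6  hdad$be  e

dd$ahbe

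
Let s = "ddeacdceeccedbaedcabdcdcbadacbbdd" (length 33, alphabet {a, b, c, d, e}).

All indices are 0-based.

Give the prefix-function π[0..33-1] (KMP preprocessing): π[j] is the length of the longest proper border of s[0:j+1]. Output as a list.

[0, 1, 0, 0, 0, 1, 0, 0, 0, 0, 0, 0, 1, 0, 0, 0, 1, 0, 0, 0, 1, 0, 1, 0, 0, 0, 1, 0, 0, 0, 0, 1, 2]

π[0] = 0
j=1 s[j]='d': π[1]=1 (border 'd')
j=2 s[j]='e': k: 1→0; π[2]=0 (border '')
j=3 s[j]='a': π[3]=0 (border '')
j=4 s[j]='c': π[4]=0 (border '')
j=5 s[j]='d': π[5]=1 (border 'd')
j=6 s[j]='c': k: 1→0; π[6]=0 (border '')
j=7 s[j]='e': π[7]=0 (border '')
j=8 s[j]='e': π[8]=0 (border '')
j=9 s[j]='c': π[9]=0 (border '')
j=10 s[j]='c': π[10]=0 (border '')
j=11 s[j]='e': π[11]=0 (border '')
j=12 s[j]='d': π[12]=1 (border 'd')
j=13 s[j]='b': k: 1→0; π[13]=0 (border '')
j=14 s[j]='a': π[14]=0 (border '')
j=15 s[j]='e': π[15]=0 (border '')
j=16 s[j]='d': π[16]=1 (border 'd')
j=17 s[j]='c': k: 1→0; π[17]=0 (border '')
j=18 s[j]='a': π[18]=0 (border '')
j=19 s[j]='b': π[19]=0 (border '')
j=20 s[j]='d': π[20]=1 (border 'd')
j=21 s[j]='c': k: 1→0; π[21]=0 (border '')
j=22 s[j]='d': π[22]=1 (border 'd')
j=23 s[j]='c': k: 1→0; π[23]=0 (border '')
j=24 s[j]='b': π[24]=0 (border '')
j=25 s[j]='a': π[25]=0 (border '')
j=26 s[j]='d': π[26]=1 (border 'd')
j=27 s[j]='a': k: 1→0; π[27]=0 (border '')
j=28 s[j]='c': π[28]=0 (border '')
j=29 s[j]='b': π[29]=0 (border '')
j=30 s[j]='b': π[30]=0 (border '')
j=31 s[j]='d': π[31]=1 (border 'd')
j=32 s[j]='d': π[32]=2 (border 'dd')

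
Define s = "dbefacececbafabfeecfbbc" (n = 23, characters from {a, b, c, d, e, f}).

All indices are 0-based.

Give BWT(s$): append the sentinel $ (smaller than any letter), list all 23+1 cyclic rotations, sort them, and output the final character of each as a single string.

cffbcfbdabeeae$ccefbaecb

rank  rotation                  last
    0  $dbefacececbafabfeecfbbc  c
    1  abfeecfbbc$dbefacececbaf  f
    2  acececbafabfeecfbbc$dbef  f
    3  afabfeecfbbc$dbefacececb  b
    4  bafabfeecfbbc$dbefacecec  c
    5  bbc$dbefacececbafabfeecf  f
    6  bc$dbefacececbafabfeecfb  b
    7  befacececbafabfeecfbbc$d  d
    8  bfeecfbbc$dbefacececbafa  a
    9  c$dbefacececbafabfeecfbb  b
   10  cbafabfeecfbbc$dbefacece  e
   11  cecbafabfeecfbbc$dbeface  e
   12  cececbafabfeecfbbc$dbefa  a
   13  cfbbc$dbefacececbafabfee  e
   14  dbefacececbafabfeecfbbc$  $
   15  ecbafabfeecfbbc$dbefacec  c
   16  ececbafabfeecfbbc$dbefac  c
   17  ecfbbc$dbefacececbafabfe  e
   18  eecfbbc$dbefacececbafabf  f
   19  efacececbafabfeecfbbc$db  b
   20  fabfeecfbbc$dbefacececba  a
   21  facececbafabfeecfbbc$dbe  e
   22  fbbc$dbefacececbafabfeec  c
   23  feecfbbc$dbefacececbafab  b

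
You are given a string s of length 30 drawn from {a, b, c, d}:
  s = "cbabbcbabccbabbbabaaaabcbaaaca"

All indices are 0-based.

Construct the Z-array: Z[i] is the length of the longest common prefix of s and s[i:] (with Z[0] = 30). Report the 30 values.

[30, 0, 0, 0, 0, 4, 0, 0, 0, 1, 5, 0, 0, 0, 0, 0, 0, 0, 0, 0, 0, 0, 0, 3, 0, 0, 0, 0, 1, 0]

Z[0]=30
i=1: i≥r, start 0; Z[1]=0
i=2: i≥r, start 0; Z[2]=0
i=3: i≥r, start 0; Z[3]=0
i=4: i≥r, start 0; Z[4]=0
i=5: i≥r, start 0; Z[5]=4 extend→box=[5,9)
i=6: min(r-i=3, Z[1]=0)=0; Z[6]=0
i=7: min(r-i=2, Z[2]=0)=0; Z[7]=0
i=8: min(r-i=1, Z[3]=0)=0; Z[8]=0
i=9: i≥r, start 0; Z[9]=1 extend→box=[9,10)
i=10: i≥r, start 0; Z[10]=5 extend→box=[10,15)
i=11: min(r-i=4, Z[1]=0)=0; Z[11]=0
i=12: min(r-i=3, Z[2]=0)=0; Z[12]=0
i=13: min(r-i=2, Z[3]=0)=0; Z[13]=0
i=14: min(r-i=1, Z[4]=0)=0; Z[14]=0
i=15: i≥r, start 0; Z[15]=0
i=16: i≥r, start 0; Z[16]=0
i=17: i≥r, start 0; Z[17]=0
i=18: i≥r, start 0; Z[18]=0
i=19: i≥r, start 0; Z[19]=0
i=20: i≥r, start 0; Z[20]=0
i=21: i≥r, start 0; Z[21]=0
i=22: i≥r, start 0; Z[22]=0
i=23: i≥r, start 0; Z[23]=3 extend→box=[23,26)
i=24: min(r-i=2, Z[1]=0)=0; Z[24]=0
i=25: min(r-i=1, Z[2]=0)=0; Z[25]=0
i=26: i≥r, start 0; Z[26]=0
i=27: i≥r, start 0; Z[27]=0
i=28: i≥r, start 0; Z[28]=1 extend→box=[28,29)
i=29: i≥r, start 0; Z[29]=0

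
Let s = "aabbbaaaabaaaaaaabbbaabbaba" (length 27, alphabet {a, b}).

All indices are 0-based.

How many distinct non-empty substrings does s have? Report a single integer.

sorted suffixes:
  #0 SA[0]=26  'a'
  #1 SA[1]=10  'aaaaaaabbbaabbaba'
  #2 SA[2]=11  'aaaaaabbbaabbaba'
  #3 SA[3]=12  'aaaaabbbaabbaba'
  #4 SA[4]=5  'aaaabaaaaaaabbbaabbaba'
  #5 SA[5]=13  'aaaabbbaabbaba'
  #6 SA[6]=6  'aaabaaaaaaabbbaabbaba'
  #7 SA[7]=14  'aaabbbaabbaba'
  #8 SA[8]=7  'aabaaaaaaabbbaabbaba'
  #9 SA[9]=20  'aabbaba'
  #10 SA[10]=0  'aabbbaaaabaaaaaaabbbaabbaba'
  #11 SA[11]=15  'aabbbaabbaba'
  #12 SA[12]=24  'aba'
  #13 SA[13]=8  'abaaaaaaabbbaabbaba'
  #14 SA[14]=21  'abbaba'
  #15 SA[15]=1  'abbbaaaabaaaaaaabbbaabbaba'
  #16 SA[16]=16  'abbbaabbaba'
  #17 SA[17]=25  'ba'
  #18 SA[18]=9  'baaaaaaabbbaabbaba'
  #19 SA[19]=4  'baaaabaaaaaaabbbaabbaba'
  #20 SA[20]=19  'baabbaba'
  #21 SA[21]=23  'baba'
  #22 SA[22]=3  'bbaaaabaaaaaaabbbaabbaba'
  #23 SA[23]=18  'bbaabbaba'
  #24 SA[24]=22  'bbaba'
  #25 SA[25]=2  'bbbaaaabaaaaaaabbbaabbaba'
  #26 SA[26]=17  'bbbaabbaba'

SA = [26, 10, 11, 12, 5, 13, 6, 14, 7, 20, 0, 15, 24, 8, 21, 1, 16, 25, 9, 4, 19, 23, 3, 18, 22, 2, 17]
rank  pair      lcp
   1  s[26:],s[10:]  1  'a'
   2  s[10:],s[11:]  6  'aaaaaa'
   3  s[11:],s[12:]  5  'aaaaa'
   4  s[12:],s[5:]  4  'aaaa'
   5  s[5:],s[13:]  5  'aaaab'
   6  s[13:],s[6:]  3  'aaa'
   7  s[6:],s[14:]  4  'aaab'
   8  s[14:],s[7:]  2  'aa'
   9  s[7:],s[20:]  3  'aab'
  10  s[20:],s[0:]  4  'aabb'
  11  s[0:],s[15:]  7  'aabbbaa'
  12  s[15:],s[24:]  1  'a'
  13  s[24:],s[8:]  3  'aba'
  14  s[8:],s[21:]  2  'ab'
  15  s[21:],s[1:]  3  'abb'
  16  s[1:],s[16:]  6  'abbbaa'
  17  s[16:],s[25:]  0  ''
  18  s[25:],s[9:]  2  'ba'
  19  s[9:],s[4:]  5  'baaaa'
  20  s[4:],s[19:]  3  'baa'
  21  s[19:],s[23:]  2  'ba'
  22  s[23:],s[3:]  1  'b'
  23  s[3:],s[18:]  4  'bbaa'
  24  s[18:],s[22:]  3  'bba'
  25  s[22:],s[2:]  2  'bb'
  26  s[2:],s[17:]  5  'bbbaa'

n(n+1)/2 = 27·28/2 = 378
Σ LCP = 0 + 1 + 6 + 5 + 4 + 5 + 3 + 4 + 2 + 3 + 4 + 7 + 1 + 3 + 2 + 3 + 6 + 0 + 2 + 5 + 3 + 2 + 1 + 4 + 3 + 2 + 5 = 86
distinct = 378 − 86 = 292

292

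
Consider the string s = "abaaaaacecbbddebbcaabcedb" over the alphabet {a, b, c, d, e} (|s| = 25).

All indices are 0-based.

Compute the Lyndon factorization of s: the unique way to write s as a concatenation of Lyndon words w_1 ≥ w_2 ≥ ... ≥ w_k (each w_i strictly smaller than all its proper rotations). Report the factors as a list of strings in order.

["ab", "aaaaacecbbddebbcaabcedb"]

emit factor 1: 'ab' (i=0, period=2)
emit factor 2: 'aaaaacecbbddebbcaabcedb' (i=2, period=23)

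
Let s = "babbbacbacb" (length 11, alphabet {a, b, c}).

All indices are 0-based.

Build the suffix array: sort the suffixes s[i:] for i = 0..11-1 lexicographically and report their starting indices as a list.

[1, 8, 5, 10, 0, 7, 4, 3, 2, 9, 6]

rank | idx | suffix
   0 |   1 | abbbacbacb
   1 |   8 | acb
   2 |   5 | acbacb
   3 |  10 | b
   4 |   0 | babbbacbacb
   5 |   7 | bacb
   6 |   4 | bacbacb
   7 |   3 | bbacbacb
   8 |   2 | bbbacbacb
   9 |   9 | cb
  10 |   6 | cbacb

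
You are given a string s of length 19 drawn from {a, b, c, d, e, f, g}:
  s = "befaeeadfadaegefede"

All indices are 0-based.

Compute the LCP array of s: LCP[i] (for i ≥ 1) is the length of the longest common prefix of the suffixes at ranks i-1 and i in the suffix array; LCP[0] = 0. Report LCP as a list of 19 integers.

rank→(start, suffix):
  0 → (9, 'adaegefede')
  1 → (6, 'adfadaegefede')
  2 → (3, 'aeeadfadaegefede')
  3 → (11, 'aegefede')
  4 → (0, 'befaeeadfadaegefede')
  5 → (10, 'daegefede')
  6 → (17, 'de')
  7 → (7, 'dfadaegefede')
  8 → (18, 'e')
  9 → (5, 'eadfadaegefede')
  10 → (16, 'ede')
  11 → (4, 'eeadfadaegefede')
  12 → (1, 'efaeeadfadaegefede')
  13 → (14, 'efede')
  14 → (12, 'egefede')
  15 → (8, 'fadaegefede')
  16 → (2, 'faeeadfadaegefede')
  17 → (15, 'fede')
  18 → (13, 'gefede')

SA = [9, 6, 3, 11, 0, 10, 17, 7, 18, 5, 16, 4, 1, 14, 12, 8, 2, 15, 13]
i: (SA[i-1],SA[i]) lcp shared
  1: (9,6) 2 'ad'
  2: (6,3) 1 'a'
  3: (3,11) 2 'ae'
  4: (11,0) 0 ''
  5: (0,10) 0 ''
  6: (10,17) 1 'd'
  7: (17,7) 1 'd'
  8: (7,18) 0 ''
  9: (18,5) 1 'e'
  10: (5,16) 1 'e'
  11: (16,4) 1 'e'
  12: (4,1) 1 'e'
  13: (1,14) 2 'ef'
  14: (14,12) 1 'e'
  15: (12,8) 0 ''
  16: (8,2) 2 'fa'
  17: (2,15) 1 'f'
  18: (15,13) 0 ''

[0, 2, 1, 2, 0, 0, 1, 1, 0, 1, 1, 1, 1, 2, 1, 0, 2, 1, 0]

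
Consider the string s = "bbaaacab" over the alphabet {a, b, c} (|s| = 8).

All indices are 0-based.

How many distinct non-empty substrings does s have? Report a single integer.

rank→(start, suffix):
  0 → (2, 'aaacab')
  1 → (3, 'aacab')
  2 → (6, 'ab')
  3 → (4, 'acab')
  4 → (7, 'b')
  5 → (1, 'baaacab')
  6 → (0, 'bbaaacab')
  7 → (5, 'cab')

SA = [2, 3, 6, 4, 7, 1, 0, 5]
i: (SA[i-1],SA[i]) lcp shared
  1: (2,3) 2 'aa'
  2: (3,6) 1 'a'
  3: (6,4) 1 'a'
  4: (4,7) 0 ''
  5: (7,1) 1 'b'
  6: (1,0) 1 'b'
  7: (0,5) 0 ''

n(n+1)/2 = 8·9/2 = 36
Σ LCP = 0 + 2 + 1 + 1 + 0 + 1 + 1 + 0 = 6
distinct = 36 − 6 = 30

30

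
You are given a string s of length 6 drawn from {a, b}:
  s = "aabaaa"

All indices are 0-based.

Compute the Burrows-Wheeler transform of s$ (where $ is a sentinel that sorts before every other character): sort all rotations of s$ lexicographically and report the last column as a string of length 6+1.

rank  rotation last
    0  $aabaaa  a
    1  a$aabaa  a
    2  aa$aaba  a
    3  aaa$aab  b
    4  aabaaa$  $
    5  abaaa$a  a
    6  baaa$aa  a

aaab$aa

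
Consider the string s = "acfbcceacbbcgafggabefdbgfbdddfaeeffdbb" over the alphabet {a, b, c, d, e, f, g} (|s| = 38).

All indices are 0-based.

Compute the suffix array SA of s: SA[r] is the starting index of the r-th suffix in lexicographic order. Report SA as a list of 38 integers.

[17, 7, 0, 30, 13, 37, 36, 9, 3, 10, 25, 18, 22, 8, 4, 5, 1, 11, 35, 21, 26, 27, 28, 6, 31, 19, 32, 29, 2, 24, 34, 20, 33, 14, 16, 12, 23, 15]

rank | idx | suffix
   0 |  17 | abefdbgfbdddfaeeffdbb
   1 |   7 | acbbcgafggabefdbgfbdddfaeeffdbb
   2 |   0 | acfbcceacbbcgafggabefdbgfbdddfaeeffdbb
   3 |  30 | aeeffdbb
   4 |  13 | afggabefdbgfbdddfaeeffdbb
   5 |  37 | b
   6 |  36 | bb
   7 |   9 | bbcgafggabefdbgfbdddfaeeffdbb
   8 |   3 | bcceacbbcgafggabefdbgfbdddfaeeffdbb
   9 |  10 | bcgafggabefdbgfbdddfaeeffdbb
  10 |  25 | bdddfaeeffdbb
  11 |  18 | befdbgfbdddfaeeffdbb
  12 |  22 | bgfbdddfaeeffdbb
  13 |   8 | cbbcgafggabefdbgfbdddfaeeffdbb
  14 |   4 | cceacbbcgafggabefdbgfbdddfaeeffdbb
  15 |   5 | ceacbbcgafggabefdbgfbdddfaeeffdbb
  16 |   1 | cfbcceacbbcgafggabefdbgfbdddfaeeffdbb
  17 |  11 | cgafggabefdbgfbdddfaeeffdbb
  18 |  35 | dbb
  19 |  21 | dbgfbdddfaeeffdbb
  20 |  26 | dddfaeeffdbb
  21 |  27 | ddfaeeffdbb
  22 |  28 | dfaeeffdbb
  23 |   6 | eacbbcgafggabefdbgfbdddfaeeffdbb
  24 |  31 | eeffdbb
  25 |  19 | efdbgfbdddfaeeffdbb
  26 |  32 | effdbb
  27 |  29 | faeeffdbb
  28 |   2 | fbcceacbbcgafggabefdbgfbdddfaeeffdbb
  29 |  24 | fbdddfaeeffdbb
  30 |  34 | fdbb
  31 |  20 | fdbgfbdddfaeeffdbb
  32 |  33 | ffdbb
  33 |  14 | fggabefdbgfbdddfaeeffdbb
  34 |  16 | gabefdbgfbdddfaeeffdbb
  35 |  12 | gafggabefdbgfbdddfaeeffdbb
  36 |  23 | gfbdddfaeeffdbb
  37 |  15 | ggabefdbgfbdddfaeeffdbb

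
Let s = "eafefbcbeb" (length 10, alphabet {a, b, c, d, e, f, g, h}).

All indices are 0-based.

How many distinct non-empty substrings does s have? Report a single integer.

rank | idx | suffix
   0 |   1 | afefbcbeb
   1 |   9 | b
   2 |   5 | bcbeb
   3 |   7 | beb
   4 |   6 | cbeb
   5 |   0 | eafefbcbeb
   6 |   8 | eb
   7 |   3 | efbcbeb
   8 |   4 | fbcbeb
   9 |   2 | fefbcbeb

SA = [1, 9, 5, 7, 6, 0, 8, 3, 4, 2]
i: (SA[i-1],SA[i]) lcp shared
  1: (1,9) 0 ''
  2: (9,5) 1 'b'
  3: (5,7) 1 'b'
  4: (7,6) 0 ''
  5: (6,0) 0 ''
  6: (0,8) 1 'e'
  7: (8,3) 1 'e'
  8: (3,4) 0 ''
  9: (4,2) 1 'f'

n(n+1)/2 = 10·11/2 = 55
Σ LCP = 0 + 0 + 1 + 1 + 0 + 0 + 1 + 1 + 0 + 1 = 5
distinct = 55 − 5 = 50

50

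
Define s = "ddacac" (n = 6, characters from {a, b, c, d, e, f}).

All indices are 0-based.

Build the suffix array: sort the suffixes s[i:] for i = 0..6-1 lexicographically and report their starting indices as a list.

rank | idx | suffix
   0 |   4 | ac
   1 |   2 | acac
   2 |   5 | c
   3 |   3 | cac
   4 |   1 | dacac
   5 |   0 | ddacac

[4, 2, 5, 3, 1, 0]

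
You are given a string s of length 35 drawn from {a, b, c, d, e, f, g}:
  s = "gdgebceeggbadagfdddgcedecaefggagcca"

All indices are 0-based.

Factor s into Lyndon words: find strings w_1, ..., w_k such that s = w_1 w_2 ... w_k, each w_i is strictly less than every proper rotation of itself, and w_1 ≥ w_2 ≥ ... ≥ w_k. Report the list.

emit factor 1: 'g' (i=0, period=1)
emit factor 2: 'dge' (i=1, period=3)
emit factor 3: 'bceegg' (i=4, period=6)
emit factor 4: 'b' (i=10, period=1)
emit factor 5: 'adagfdddgcedecaefggagcc' (i=11, period=23)
emit factor 6: 'a' (i=34, period=1)

["g", "dge", "bceegg", "b", "adagfdddgcedecaefggagcc", "a"]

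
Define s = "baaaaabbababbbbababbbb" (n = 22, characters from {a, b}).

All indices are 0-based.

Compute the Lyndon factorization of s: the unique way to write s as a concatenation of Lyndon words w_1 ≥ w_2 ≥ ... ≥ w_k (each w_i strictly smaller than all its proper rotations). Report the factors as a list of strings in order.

["b", "aaaaabbababbbbababbbb"]

emit factor 1: 'b' (i=0, period=1)
emit factor 2: 'aaaaabbababbbbababbbb' (i=1, period=21)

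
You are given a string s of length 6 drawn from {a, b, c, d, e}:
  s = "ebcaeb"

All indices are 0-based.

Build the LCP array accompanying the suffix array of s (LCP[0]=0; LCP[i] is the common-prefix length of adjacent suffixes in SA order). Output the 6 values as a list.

rank | idx | suffix
   0 |   3 | aeb
   1 |   5 | b
   2 |   1 | bcaeb
   3 |   2 | caeb
   4 |   4 | eb
   5 |   0 | ebcaeb

SA = [3, 5, 1, 2, 4, 0]
[i] adj suffixes → lcp
  [1] 3/5 → 0 ('')
  [2] 5/1 → 1 ('b')
  [3] 1/2 → 0 ('')
  [4] 2/4 → 0 ('')
  [5] 4/0 → 2 ('eb')

[0, 0, 1, 0, 0, 2]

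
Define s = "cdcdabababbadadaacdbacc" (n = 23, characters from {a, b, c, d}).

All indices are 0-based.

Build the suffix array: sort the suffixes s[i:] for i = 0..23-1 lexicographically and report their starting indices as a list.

sorted suffixes:
  #0 SA[0]=15  'aacdbacc'
  #1 SA[1]=4  'abababbadadaacdbacc'
  #2 SA[2]=6  'ababbadadaacdbacc'
  #3 SA[3]=8  'abbadadaacdbacc'
  #4 SA[4]=20  'acc'
  #5 SA[5]=16  'acdbacc'
  #6 SA[6]=13  'adaacdbacc'
  #7 SA[7]=11  'adadaacdbacc'
  #8 SA[8]=5  'bababbadadaacdbacc'
  #9 SA[9]=7  'babbadadaacdbacc'
  #10 SA[10]=19  'bacc'
  #11 SA[11]=10  'badadaacdbacc'
  #12 SA[12]=9  'bbadadaacdbacc'
  #13 SA[13]=22  'c'
  #14 SA[14]=21  'cc'
  #15 SA[15]=2  'cdabababbadadaacdbacc'
  #16 SA[16]=17  'cdbacc'
  #17 SA[17]=0  'cdcdabababbadadaacdbacc'
  #18 SA[18]=14  'daacdbacc'
  #19 SA[19]=3  'dabababbadadaacdbacc'
  #20 SA[20]=12  'dadaacdbacc'
  #21 SA[21]=18  'dbacc'
  #22 SA[22]=1  'dcdabababbadadaacdbacc'

[15, 4, 6, 8, 20, 16, 13, 11, 5, 7, 19, 10, 9, 22, 21, 2, 17, 0, 14, 3, 12, 18, 1]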